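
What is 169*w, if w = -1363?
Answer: -230347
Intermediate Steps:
169*w = 169*(-1363) = -230347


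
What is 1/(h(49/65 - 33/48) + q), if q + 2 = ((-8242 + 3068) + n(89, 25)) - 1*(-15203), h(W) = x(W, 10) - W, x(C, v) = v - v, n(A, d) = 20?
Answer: 1040/10448811 ≈ 9.9533e-5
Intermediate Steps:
x(C, v) = 0
h(W) = -W (h(W) = 0 - W = -W)
q = 10047 (q = -2 + (((-8242 + 3068) + 20) - 1*(-15203)) = -2 + ((-5174 + 20) + 15203) = -2 + (-5154 + 15203) = -2 + 10049 = 10047)
1/(h(49/65 - 33/48) + q) = 1/(-(49/65 - 33/48) + 10047) = 1/(-(49*(1/65) - 33*1/48) + 10047) = 1/(-(49/65 - 11/16) + 10047) = 1/(-1*69/1040 + 10047) = 1/(-69/1040 + 10047) = 1/(10448811/1040) = 1040/10448811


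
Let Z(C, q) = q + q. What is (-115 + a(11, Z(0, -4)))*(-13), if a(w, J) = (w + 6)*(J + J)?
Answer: 5031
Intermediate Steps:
Z(C, q) = 2*q
a(w, J) = 2*J*(6 + w) (a(w, J) = (6 + w)*(2*J) = 2*J*(6 + w))
(-115 + a(11, Z(0, -4)))*(-13) = (-115 + 2*(2*(-4))*(6 + 11))*(-13) = (-115 + 2*(-8)*17)*(-13) = (-115 - 272)*(-13) = -387*(-13) = 5031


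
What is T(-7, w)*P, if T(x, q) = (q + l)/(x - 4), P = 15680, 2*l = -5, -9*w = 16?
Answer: 54880/9 ≈ 6097.8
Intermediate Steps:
w = -16/9 (w = -⅑*16 = -16/9 ≈ -1.7778)
l = -5/2 (l = (½)*(-5) = -5/2 ≈ -2.5000)
T(x, q) = (-5/2 + q)/(-4 + x) (T(x, q) = (q - 5/2)/(x - 4) = (-5/2 + q)/(-4 + x))
T(-7, w)*P = ((-5/2 - 16/9)/(-4 - 7))*15680 = (-77/18/(-11))*15680 = -1/11*(-77/18)*15680 = (7/18)*15680 = 54880/9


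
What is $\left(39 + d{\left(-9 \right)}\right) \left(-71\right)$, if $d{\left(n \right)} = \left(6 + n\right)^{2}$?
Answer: $-3408$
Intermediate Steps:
$\left(39 + d{\left(-9 \right)}\right) \left(-71\right) = \left(39 + \left(6 - 9\right)^{2}\right) \left(-71\right) = \left(39 + \left(-3\right)^{2}\right) \left(-71\right) = \left(39 + 9\right) \left(-71\right) = 48 \left(-71\right) = -3408$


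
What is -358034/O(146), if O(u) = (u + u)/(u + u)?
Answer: -358034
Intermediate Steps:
O(u) = 1 (O(u) = (2*u)/((2*u)) = (2*u)*(1/(2*u)) = 1)
-358034/O(146) = -358034/1 = -358034*1 = -358034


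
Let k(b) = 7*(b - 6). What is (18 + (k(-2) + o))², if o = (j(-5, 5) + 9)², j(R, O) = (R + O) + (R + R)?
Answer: 1369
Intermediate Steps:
k(b) = -42 + 7*b (k(b) = 7*(-6 + b) = -42 + 7*b)
j(R, O) = O + 3*R (j(R, O) = (O + R) + 2*R = O + 3*R)
o = 1 (o = ((5 + 3*(-5)) + 9)² = ((5 - 15) + 9)² = (-10 + 9)² = (-1)² = 1)
(18 + (k(-2) + o))² = (18 + ((-42 + 7*(-2)) + 1))² = (18 + ((-42 - 14) + 1))² = (18 + (-56 + 1))² = (18 - 55)² = (-37)² = 1369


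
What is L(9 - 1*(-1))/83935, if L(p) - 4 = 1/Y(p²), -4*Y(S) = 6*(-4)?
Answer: 5/100722 ≈ 4.9642e-5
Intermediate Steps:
Y(S) = 6 (Y(S) = -3*(-4)/2 = -¼*(-24) = 6)
L(p) = 25/6 (L(p) = 4 + 1/6 = 4 + ⅙ = 25/6)
L(9 - 1*(-1))/83935 = (25/6)/83935 = (25/6)*(1/83935) = 5/100722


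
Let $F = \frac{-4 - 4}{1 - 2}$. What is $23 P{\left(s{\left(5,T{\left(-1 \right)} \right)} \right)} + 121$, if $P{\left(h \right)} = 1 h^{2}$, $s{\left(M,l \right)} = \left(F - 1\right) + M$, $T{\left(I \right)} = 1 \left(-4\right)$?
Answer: $3433$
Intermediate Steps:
$F = 8$ ($F = - \frac{8}{-1} = \left(-8\right) \left(-1\right) = 8$)
$T{\left(I \right)} = -4$
$s{\left(M,l \right)} = 7 + M$ ($s{\left(M,l \right)} = \left(8 - 1\right) + M = 7 + M$)
$P{\left(h \right)} = h^{2}$
$23 P{\left(s{\left(5,T{\left(-1 \right)} \right)} \right)} + 121 = 23 \left(7 + 5\right)^{2} + 121 = 23 \cdot 12^{2} + 121 = 23 \cdot 144 + 121 = 3312 + 121 = 3433$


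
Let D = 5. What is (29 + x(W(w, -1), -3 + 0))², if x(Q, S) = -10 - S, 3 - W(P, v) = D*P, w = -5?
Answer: 484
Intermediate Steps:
W(P, v) = 3 - 5*P
(29 + x(W(w, -1), -3 + 0))² = (29 + (-10 - (-3 + 0)))² = (29 + (-10 - 1*(-3)))² = (29 + (-10 + 3))² = (29 - 7)² = 22² = 484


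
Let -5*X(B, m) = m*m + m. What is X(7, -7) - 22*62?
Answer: -6862/5 ≈ -1372.4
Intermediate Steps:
X(B, m) = -m/5 - m**2/5 (X(B, m) = -(m*m + m)/5 = -(m**2 + m)/5 = -(m + m**2)/5 = -m/5 - m**2/5)
X(7, -7) - 22*62 = -1/5*(-7)*(1 - 7) - 22*62 = -1/5*(-7)*(-6) - 1364 = -42/5 - 1364 = -6862/5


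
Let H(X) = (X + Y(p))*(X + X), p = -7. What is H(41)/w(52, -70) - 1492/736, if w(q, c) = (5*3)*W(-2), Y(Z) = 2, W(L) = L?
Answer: -329987/2760 ≈ -119.56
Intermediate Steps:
H(X) = 2*X*(2 + X) (H(X) = (X + 2)*(X + X) = (2 + X)*(2*X) = 2*X*(2 + X))
w(q, c) = -30 (w(q, c) = (5*3)*(-2) = 15*(-2) = -30)
H(41)/w(52, -70) - 1492/736 = (2*41*(2 + 41))/(-30) - 1492/736 = (2*41*43)*(-1/30) - 1492*1/736 = 3526*(-1/30) - 373/184 = -1763/15 - 373/184 = -329987/2760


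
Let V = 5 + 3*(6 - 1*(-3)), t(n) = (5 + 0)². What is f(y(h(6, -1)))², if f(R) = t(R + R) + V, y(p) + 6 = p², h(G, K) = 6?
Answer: 3249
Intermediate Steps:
t(n) = 25 (t(n) = 5² = 25)
y(p) = -6 + p²
V = 32 (V = 5 + 3*(6 + 3) = 5 + 3*9 = 5 + 27 = 32)
f(R) = 57 (f(R) = 25 + 32 = 57)
f(y(h(6, -1)))² = 57² = 3249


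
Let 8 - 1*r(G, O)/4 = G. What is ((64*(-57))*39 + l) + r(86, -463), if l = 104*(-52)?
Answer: -147992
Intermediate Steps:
l = -5408
r(G, O) = 32 - 4*G
((64*(-57))*39 + l) + r(86, -463) = ((64*(-57))*39 - 5408) + (32 - 4*86) = (-3648*39 - 5408) + (32 - 344) = (-142272 - 5408) - 312 = -147680 - 312 = -147992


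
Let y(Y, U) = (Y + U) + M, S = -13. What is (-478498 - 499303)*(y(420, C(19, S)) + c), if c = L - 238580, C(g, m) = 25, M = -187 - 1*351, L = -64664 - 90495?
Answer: 385089323432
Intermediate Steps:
L = -155159
M = -538 (M = -187 - 351 = -538)
c = -393739 (c = -155159 - 238580 = -393739)
y(Y, U) = -538 + U + Y (y(Y, U) = (Y + U) - 538 = (U + Y) - 538 = -538 + U + Y)
(-478498 - 499303)*(y(420, C(19, S)) + c) = (-478498 - 499303)*((-538 + 25 + 420) - 393739) = -977801*(-93 - 393739) = -977801*(-393832) = 385089323432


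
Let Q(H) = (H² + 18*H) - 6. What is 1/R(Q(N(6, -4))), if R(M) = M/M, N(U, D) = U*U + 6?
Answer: 1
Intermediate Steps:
N(U, D) = 6 + U² (N(U, D) = U² + 6 = 6 + U²)
Q(H) = -6 + H² + 18*H
R(M) = 1
1/R(Q(N(6, -4))) = 1/1 = 1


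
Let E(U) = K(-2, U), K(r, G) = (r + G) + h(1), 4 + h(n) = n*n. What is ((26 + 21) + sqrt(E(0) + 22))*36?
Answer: 1692 + 36*sqrt(17) ≈ 1840.4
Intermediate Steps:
h(n) = -4 + n**2 (h(n) = -4 + n*n = -4 + n**2)
K(r, G) = -3 + G + r (K(r, G) = (r + G) + (-4 + 1**2) = (G + r) + (-4 + 1) = (G + r) - 3 = -3 + G + r)
E(U) = -5 + U (E(U) = -3 + U - 2 = -5 + U)
((26 + 21) + sqrt(E(0) + 22))*36 = ((26 + 21) + sqrt((-5 + 0) + 22))*36 = (47 + sqrt(-5 + 22))*36 = (47 + sqrt(17))*36 = 1692 + 36*sqrt(17)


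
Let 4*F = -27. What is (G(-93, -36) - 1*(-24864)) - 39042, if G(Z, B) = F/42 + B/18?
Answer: -794089/56 ≈ -14180.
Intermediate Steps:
F = -27/4 (F = (1/4)*(-27) = -27/4 ≈ -6.7500)
G(Z, B) = -9/56 + B/18 (G(Z, B) = -27/4/42 + B/18 = -27/4*1/42 + B*(1/18) = -9/56 + B/18)
(G(-93, -36) - 1*(-24864)) - 39042 = ((-9/56 + (1/18)*(-36)) - 1*(-24864)) - 39042 = ((-9/56 - 2) + 24864) - 39042 = (-121/56 + 24864) - 39042 = 1392263/56 - 39042 = -794089/56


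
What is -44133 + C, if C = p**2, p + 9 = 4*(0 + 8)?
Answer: -43604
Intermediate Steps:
p = 23 (p = -9 + 4*(0 + 8) = -9 + 4*8 = -9 + 32 = 23)
C = 529 (C = 23**2 = 529)
-44133 + C = -44133 + 529 = -43604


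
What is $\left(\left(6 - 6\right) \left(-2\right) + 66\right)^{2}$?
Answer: $4356$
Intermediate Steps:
$\left(\left(6 - 6\right) \left(-2\right) + 66\right)^{2} = \left(0 \left(-2\right) + 66\right)^{2} = \left(0 + 66\right)^{2} = 66^{2} = 4356$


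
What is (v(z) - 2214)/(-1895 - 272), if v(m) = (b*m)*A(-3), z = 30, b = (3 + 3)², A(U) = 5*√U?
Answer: 2214/2167 - 5400*I*√3/2167 ≈ 1.0217 - 4.3161*I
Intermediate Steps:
b = 36 (b = 6² = 36)
v(m) = 180*I*m*√3 (v(m) = (36*m)*(5*√(-3)) = (36*m)*(5*(I*√3)) = (36*m)*(5*I*√3) = 180*I*m*√3)
(v(z) - 2214)/(-1895 - 272) = (180*I*30*√3 - 2214)/(-1895 - 272) = (5400*I*√3 - 2214)/(-2167) = (-2214 + 5400*I*√3)*(-1/2167) = 2214/2167 - 5400*I*√3/2167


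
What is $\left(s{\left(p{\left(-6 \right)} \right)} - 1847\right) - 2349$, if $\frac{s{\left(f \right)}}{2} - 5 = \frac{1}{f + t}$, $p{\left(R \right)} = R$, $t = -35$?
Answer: $- \frac{171628}{41} \approx -4186.0$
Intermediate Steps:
$s{\left(f \right)} = 10 + \frac{2}{-35 + f}$ ($s{\left(f \right)} = 10 + \frac{2}{f - 35} = 10 + \frac{2}{-35 + f}$)
$\left(s{\left(p{\left(-6 \right)} \right)} - 1847\right) - 2349 = \left(\frac{2 \left(-174 + 5 \left(-6\right)\right)}{-35 - 6} - 1847\right) - 2349 = \left(\frac{2 \left(-174 - 30\right)}{-41} - 1847\right) - 2349 = \left(2 \left(- \frac{1}{41}\right) \left(-204\right) - 1847\right) - 2349 = \left(\frac{408}{41} - 1847\right) - 2349 = - \frac{75319}{41} - 2349 = - \frac{171628}{41}$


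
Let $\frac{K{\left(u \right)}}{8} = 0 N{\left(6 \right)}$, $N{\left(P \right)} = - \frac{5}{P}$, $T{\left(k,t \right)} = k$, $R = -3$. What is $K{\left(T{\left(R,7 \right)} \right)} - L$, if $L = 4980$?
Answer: $-4980$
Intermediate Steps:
$K{\left(u \right)} = 0$ ($K{\left(u \right)} = 8 \cdot 0 \left(- \frac{5}{6}\right) = 8 \cdot 0 = 0$)
$K{\left(T{\left(R,7 \right)} \right)} - L = 0 - 4980 = -4980$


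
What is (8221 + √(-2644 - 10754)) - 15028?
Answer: -6807 + I*√13398 ≈ -6807.0 + 115.75*I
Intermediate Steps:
(8221 + √(-2644 - 10754)) - 15028 = (8221 + √(-13398)) - 15028 = (8221 + I*√13398) - 15028 = -6807 + I*√13398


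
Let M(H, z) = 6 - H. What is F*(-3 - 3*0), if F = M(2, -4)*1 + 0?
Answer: -12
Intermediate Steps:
F = 4 (F = (6 - 1*2)*1 + 0 = (6 - 2)*1 + 0 = 4*1 + 0 = 4 + 0 = 4)
F*(-3 - 3*0) = 4*(-3 - 3*0) = 4*(-3 + 0) = 4*(-3) = -12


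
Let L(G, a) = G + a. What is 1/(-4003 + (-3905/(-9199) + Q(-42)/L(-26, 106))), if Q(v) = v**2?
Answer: -183980/732337081 ≈ -0.00025122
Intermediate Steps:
1/(-4003 + (-3905/(-9199) + Q(-42)/L(-26, 106))) = 1/(-4003 + (-3905/(-9199) + (-42)**2/(-26 + 106))) = 1/(-4003 + (-3905*(-1/9199) + 1764/80)) = 1/(-4003 + (3905/9199 + 1764*(1/80))) = 1/(-4003 + (3905/9199 + 441/20)) = 1/(-4003 + 4134859/183980) = 1/(-732337081/183980) = -183980/732337081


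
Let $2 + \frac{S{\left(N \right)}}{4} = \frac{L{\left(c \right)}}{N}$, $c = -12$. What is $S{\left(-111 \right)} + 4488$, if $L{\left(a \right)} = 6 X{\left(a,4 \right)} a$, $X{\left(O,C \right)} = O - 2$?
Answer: $\frac{164416}{37} \approx 4443.7$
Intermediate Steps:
$X{\left(O,C \right)} = -2 + O$
$L{\left(a \right)} = a \left(-12 + 6 a\right)$ ($L{\left(a \right)} = 6 \left(-2 + a\right) a = \left(-12 + 6 a\right) a = a \left(-12 + 6 a\right)$)
$S{\left(N \right)} = -8 + \frac{4032}{N}$ ($S{\left(N \right)} = -8 + 4 \frac{6 \left(-12\right) \left(-2 - 12\right)}{N} = -8 + 4 \frac{6 \left(-12\right) \left(-14\right)}{N} = -8 + 4 \frac{1008}{N} = -8 + \frac{4032}{N}$)
$S{\left(-111 \right)} + 4488 = \left(-8 + \frac{4032}{-111}\right) + 4488 = \left(-8 + 4032 \left(- \frac{1}{111}\right)\right) + 4488 = \left(-8 - \frac{1344}{37}\right) + 4488 = - \frac{1640}{37} + 4488 = \frac{164416}{37}$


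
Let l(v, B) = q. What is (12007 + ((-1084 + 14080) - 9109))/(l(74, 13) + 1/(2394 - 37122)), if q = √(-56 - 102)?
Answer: -551966832/190553369473 - 19168704141696*I*√158/190553369473 ≈ -0.0028967 - 1264.5*I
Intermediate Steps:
q = I*√158 (q = √(-158) = I*√158 ≈ 12.57*I)
l(v, B) = I*√158
(12007 + ((-1084 + 14080) - 9109))/(l(74, 13) + 1/(2394 - 37122)) = (12007 + ((-1084 + 14080) - 9109))/(I*√158 + 1/(2394 - 37122)) = (12007 + (12996 - 9109))/(I*√158 + 1/(-34728)) = (12007 + 3887)/(I*√158 - 1/34728) = 15894/(-1/34728 + I*√158)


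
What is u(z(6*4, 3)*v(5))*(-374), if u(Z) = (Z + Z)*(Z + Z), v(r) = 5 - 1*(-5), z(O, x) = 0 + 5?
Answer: -3740000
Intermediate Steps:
z(O, x) = 5
v(r) = 10 (v(r) = 5 + 5 = 10)
u(Z) = 4*Z² (u(Z) = (2*Z)*(2*Z) = 4*Z²)
u(z(6*4, 3)*v(5))*(-374) = (4*(5*10)²)*(-374) = (4*50²)*(-374) = (4*2500)*(-374) = 10000*(-374) = -3740000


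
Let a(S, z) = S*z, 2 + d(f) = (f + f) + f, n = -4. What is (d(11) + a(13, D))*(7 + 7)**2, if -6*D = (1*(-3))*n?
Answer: 980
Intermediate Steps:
d(f) = -2 + 3*f (d(f) = -2 + ((f + f) + f) = -2 + (2*f + f) = -2 + 3*f)
D = -2 (D = -1*(-3)*(-4)/6 = -(-1)*(-4)/2 = -1/6*12 = -2)
(d(11) + a(13, D))*(7 + 7)**2 = ((-2 + 3*11) + 13*(-2))*(7 + 7)**2 = ((-2 + 33) - 26)*14**2 = (31 - 26)*196 = 5*196 = 980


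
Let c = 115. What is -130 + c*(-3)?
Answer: -475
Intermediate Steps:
-130 + c*(-3) = -130 + 115*(-3) = -130 - 345 = -475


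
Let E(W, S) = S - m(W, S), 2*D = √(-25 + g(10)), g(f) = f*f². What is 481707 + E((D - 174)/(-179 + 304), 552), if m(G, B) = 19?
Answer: 482240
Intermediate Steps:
g(f) = f³
D = 5*√39/2 (D = √(-25 + 10³)/2 = √(-25 + 1000)/2 = √975/2 = (5*√39)/2 = 5*√39/2 ≈ 15.612)
E(W, S) = -19 + S (E(W, S) = S - 1*19 = S - 19 = -19 + S)
481707 + E((D - 174)/(-179 + 304), 552) = 481707 + (-19 + 552) = 481707 + 533 = 482240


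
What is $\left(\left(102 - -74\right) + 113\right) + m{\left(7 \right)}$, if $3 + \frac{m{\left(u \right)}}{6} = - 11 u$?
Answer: $-191$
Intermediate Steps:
$m{\left(u \right)} = -18 - 66 u$ ($m{\left(u \right)} = -18 + 6 \left(- 11 u\right) = -18 - 66 u$)
$\left(\left(102 - -74\right) + 113\right) + m{\left(7 \right)} = \left(\left(102 - -74\right) + 113\right) - 480 = \left(\left(102 + 74\right) + 113\right) - 480 = \left(176 + 113\right) - 480 = 289 - 480 = -191$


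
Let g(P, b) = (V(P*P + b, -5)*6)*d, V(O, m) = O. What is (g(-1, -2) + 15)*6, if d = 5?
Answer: -90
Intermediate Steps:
g(P, b) = 30*b + 30*P**2 (g(P, b) = ((P*P + b)*6)*5 = ((P**2 + b)*6)*5 = ((b + P**2)*6)*5 = (6*b + 6*P**2)*5 = 30*b + 30*P**2)
(g(-1, -2) + 15)*6 = ((30*(-2) + 30*(-1)**2) + 15)*6 = ((-60 + 30*1) + 15)*6 = ((-60 + 30) + 15)*6 = (-30 + 15)*6 = -15*6 = -90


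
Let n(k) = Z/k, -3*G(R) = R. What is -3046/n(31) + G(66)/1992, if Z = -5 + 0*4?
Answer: 94048241/4980 ≈ 18885.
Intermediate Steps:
Z = -5 (Z = -5 + 0 = -5)
G(R) = -R/3
n(k) = -5/k
-3046/n(31) + G(66)/1992 = -3046/((-5/31)) - ⅓*66/1992 = -3046/((-5*1/31)) - 22*1/1992 = -3046/(-5/31) - 11/996 = -3046*(-31/5) - 11/996 = 94426/5 - 11/996 = 94048241/4980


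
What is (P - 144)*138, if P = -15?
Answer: -21942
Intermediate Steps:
(P - 144)*138 = (-15 - 144)*138 = -159*138 = -21942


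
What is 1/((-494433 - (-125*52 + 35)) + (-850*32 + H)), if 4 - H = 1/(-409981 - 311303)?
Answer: -721284/371579550575 ≈ -1.9411e-6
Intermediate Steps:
H = 2885137/721284 (H = 4 - 1/(-409981 - 311303) = 4 - 1/(-721284) = 4 - 1*(-1/721284) = 4 + 1/721284 = 2885137/721284 ≈ 4.0000)
1/((-494433 - (-125*52 + 35)) + (-850*32 + H)) = 1/((-494433 - (-125*52 + 35)) + (-850*32 + 2885137/721284)) = 1/((-494433 - (-6500 + 35)) + (-27200 + 2885137/721284)) = 1/((-494433 - 1*(-6465)) - 19616039663/721284) = 1/((-494433 + 6465) - 19616039663/721284) = 1/(-487968 - 19616039663/721284) = 1/(-371579550575/721284) = -721284/371579550575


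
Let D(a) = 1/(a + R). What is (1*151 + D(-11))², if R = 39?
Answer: 17884441/784 ≈ 22812.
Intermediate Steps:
D(a) = 1/(39 + a) (D(a) = 1/(a + 39) = 1/(39 + a))
(1*151 + D(-11))² = (1*151 + 1/(39 - 11))² = (151 + 1/28)² = (4229/28)² = 17884441/784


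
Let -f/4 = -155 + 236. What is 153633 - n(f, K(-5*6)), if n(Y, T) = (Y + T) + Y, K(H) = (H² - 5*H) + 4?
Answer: 153227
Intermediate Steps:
K(H) = 4 + H² - 5*H
f = -324 (f = -4*(-155 + 236) = -4*81 = -324)
n(Y, T) = T + 2*Y (n(Y, T) = (T + Y) + Y = T + 2*Y)
153633 - n(f, K(-5*6)) = 153633 - ((4 + (-5*6)² - (-25)*6) + 2*(-324)) = 153633 - ((4 + (-30)² - 5*(-30)) - 648) = 153633 - ((4 + 900 + 150) - 648) = 153633 - (1054 - 648) = 153633 - 1*406 = 153633 - 406 = 153227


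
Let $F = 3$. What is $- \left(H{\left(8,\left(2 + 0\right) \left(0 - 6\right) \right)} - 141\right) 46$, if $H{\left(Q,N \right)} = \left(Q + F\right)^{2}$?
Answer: $920$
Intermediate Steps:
$H{\left(Q,N \right)} = \left(3 + Q\right)^{2}$ ($H{\left(Q,N \right)} = \left(Q + 3\right)^{2} = \left(3 + Q\right)^{2}$)
$- \left(H{\left(8,\left(2 + 0\right) \left(0 - 6\right) \right)} - 141\right) 46 = - \left(\left(3 + 8\right)^{2} - 141\right) 46 = - \left(11^{2} - 141\right) 46 = - \left(121 - 141\right) 46 = - \left(-20\right) 46 = \left(-1\right) \left(-920\right) = 920$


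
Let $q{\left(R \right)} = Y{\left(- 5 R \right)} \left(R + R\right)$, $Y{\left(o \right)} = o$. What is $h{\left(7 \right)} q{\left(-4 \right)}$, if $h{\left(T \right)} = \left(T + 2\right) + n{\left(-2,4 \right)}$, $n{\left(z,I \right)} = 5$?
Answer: $-2240$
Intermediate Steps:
$q{\left(R \right)} = - 10 R^{2}$ ($q{\left(R \right)} = - 5 R \left(R + R\right) = - 5 R 2 R = - 10 R^{2}$)
$h{\left(T \right)} = 7 + T$ ($h{\left(T \right)} = \left(T + 2\right) + 5 = \left(2 + T\right) + 5 = 7 + T$)
$h{\left(7 \right)} q{\left(-4 \right)} = \left(7 + 7\right) \left(- 10 \left(-4\right)^{2}\right) = 14 \left(\left(-10\right) 16\right) = 14 \left(-160\right) = -2240$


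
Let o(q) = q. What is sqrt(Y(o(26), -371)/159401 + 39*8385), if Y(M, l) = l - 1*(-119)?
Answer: 3*sqrt(923224339771107)/159401 ≈ 571.85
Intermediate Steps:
Y(M, l) = 119 + l (Y(M, l) = l + 119 = 119 + l)
sqrt(Y(o(26), -371)/159401 + 39*8385) = sqrt((119 - 371)/159401 + 39*8385) = sqrt(-252*1/159401 + 327015) = sqrt(-252/159401 + 327015) = sqrt(52126517763/159401) = 3*sqrt(923224339771107)/159401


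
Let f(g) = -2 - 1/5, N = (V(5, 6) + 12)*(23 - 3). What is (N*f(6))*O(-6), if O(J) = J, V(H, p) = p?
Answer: 4752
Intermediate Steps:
N = 360 (N = (6 + 12)*(23 - 3) = 18*20 = 360)
f(g) = -11/5 (f(g) = -2 - 1*⅕ = -2 - ⅕ = -11/5)
(N*f(6))*O(-6) = (360*(-11/5))*(-6) = -792*(-6) = 4752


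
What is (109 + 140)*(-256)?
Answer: -63744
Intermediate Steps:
(109 + 140)*(-256) = 249*(-256) = -63744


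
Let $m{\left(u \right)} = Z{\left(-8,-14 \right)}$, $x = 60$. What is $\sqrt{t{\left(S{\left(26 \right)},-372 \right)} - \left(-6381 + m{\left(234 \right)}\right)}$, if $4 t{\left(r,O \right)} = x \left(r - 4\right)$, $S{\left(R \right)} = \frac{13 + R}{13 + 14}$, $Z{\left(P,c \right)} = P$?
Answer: $\frac{2 \sqrt{14289}}{3} \approx 79.691$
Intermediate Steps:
$m{\left(u \right)} = -8$
$S{\left(R \right)} = \frac{13}{27} + \frac{R}{27}$ ($S{\left(R \right)} = \frac{13 + R}{27} = \left(13 + R\right) \frac{1}{27} = \frac{13}{27} + \frac{R}{27}$)
$t{\left(r,O \right)} = -60 + 15 r$ ($t{\left(r,O \right)} = \frac{60 \left(r - 4\right)}{4} = \frac{60 \left(-4 + r\right)}{4} = \frac{-240 + 60 r}{4} = -60 + 15 r$)
$\sqrt{t{\left(S{\left(26 \right)},-372 \right)} - \left(-6381 + m{\left(234 \right)}\right)} = \sqrt{\left(-60 + 15 \left(\frac{13}{27} + \frac{1}{27} \cdot 26\right)\right) + \left(6381 - -8\right)} = \sqrt{\left(-60 + 15 \left(\frac{13}{27} + \frac{26}{27}\right)\right) + \left(6381 + 8\right)} = \sqrt{\left(-60 + 15 \cdot \frac{13}{9}\right) + 6389} = \sqrt{\left(-60 + \frac{65}{3}\right) + 6389} = \sqrt{- \frac{115}{3} + 6389} = \sqrt{\frac{19052}{3}} = \frac{2 \sqrt{14289}}{3}$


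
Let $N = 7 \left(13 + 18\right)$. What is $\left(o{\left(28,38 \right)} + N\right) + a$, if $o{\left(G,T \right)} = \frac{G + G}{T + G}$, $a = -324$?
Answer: $- \frac{3503}{33} \approx -106.15$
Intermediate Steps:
$N = 217$ ($N = 7 \cdot 31 = 217$)
$o{\left(G,T \right)} = \frac{2 G}{G + T}$
$\left(o{\left(28,38 \right)} + N\right) + a = \left(2 \cdot 28 \frac{1}{28 + 38} + 217\right) - 324 = \left(2 \cdot 28 \cdot \frac{1}{66} + 217\right) - 324 = \left(\frac{28}{33} + 217\right) - 324 = \frac{7189}{33} - 324 = - \frac{3503}{33}$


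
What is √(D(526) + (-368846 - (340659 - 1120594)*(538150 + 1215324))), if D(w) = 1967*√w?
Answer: √(1367595375344 + 1967*√526) ≈ 1.1694e+6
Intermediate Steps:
√(D(526) + (-368846 - (340659 - 1120594)*(538150 + 1215324))) = √(1967*√526 + (-368846 - (340659 - 1120594)*(538150 + 1215324))) = √(1967*√526 + (-368846 - (-779935)*1753474)) = √(1967*√526 + (-368846 - 1*(-1367595744190))) = √(1967*√526 + (-368846 + 1367595744190)) = √(1967*√526 + 1367595375344) = √(1367595375344 + 1967*√526)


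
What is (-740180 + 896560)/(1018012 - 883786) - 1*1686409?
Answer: -113179889027/67113 ≈ -1.6864e+6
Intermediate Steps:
(-740180 + 896560)/(1018012 - 883786) - 1*1686409 = 156380/134226 - 1686409 = 156380*(1/134226) - 1686409 = 78190/67113 - 1686409 = -113179889027/67113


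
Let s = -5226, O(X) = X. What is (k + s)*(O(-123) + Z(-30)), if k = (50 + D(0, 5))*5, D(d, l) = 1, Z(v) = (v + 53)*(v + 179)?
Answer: -16424184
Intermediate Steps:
Z(v) = (53 + v)*(179 + v)
k = 255 (k = (50 + 1)*5 = 51*5 = 255)
(k + s)*(O(-123) + Z(-30)) = (255 - 5226)*(-123 + (9487 + (-30)² + 232*(-30))) = -4971*(-123 + (9487 + 900 - 6960)) = -4971*(-123 + 3427) = -4971*3304 = -16424184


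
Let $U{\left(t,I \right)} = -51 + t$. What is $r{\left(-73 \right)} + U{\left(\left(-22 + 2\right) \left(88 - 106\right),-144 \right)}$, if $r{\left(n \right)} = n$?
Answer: $236$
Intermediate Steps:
$r{\left(-73 \right)} + U{\left(\left(-22 + 2\right) \left(88 - 106\right),-144 \right)} = -73 - \left(51 - \left(-22 + 2\right) \left(88 - 106\right)\right) = -73 - -309 = -73 + \left(-51 + 360\right) = -73 + 309 = 236$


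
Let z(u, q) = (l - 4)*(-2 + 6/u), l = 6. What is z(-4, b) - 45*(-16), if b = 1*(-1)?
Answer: 713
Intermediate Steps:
b = -1
z(u, q) = -4 + 12/u (z(u, q) = (6 - 4)*(-2 + 6/u) = 2*(-2 + 6/u) = -4 + 12/u)
z(-4, b) - 45*(-16) = (-4 + 12/(-4)) - 45*(-16) = (-4 + 12*(-1/4)) + 720 = (-4 - 3) + 720 = -7 + 720 = 713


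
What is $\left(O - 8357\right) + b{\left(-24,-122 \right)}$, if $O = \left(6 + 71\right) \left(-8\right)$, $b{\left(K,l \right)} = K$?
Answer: $-8997$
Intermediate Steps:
$O = -616$ ($O = 77 \left(-8\right) = -616$)
$\left(O - 8357\right) + b{\left(-24,-122 \right)} = \left(-616 - 8357\right) - 24 = -8973 - 24 = -8997$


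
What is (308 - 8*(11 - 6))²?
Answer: 71824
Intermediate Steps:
(308 - 8*(11 - 6))² = (308 - 8*5)² = (308 - 40)² = 268² = 71824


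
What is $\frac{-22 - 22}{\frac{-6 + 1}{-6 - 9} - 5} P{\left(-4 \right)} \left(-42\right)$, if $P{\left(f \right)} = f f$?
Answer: $-6336$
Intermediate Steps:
$P{\left(f \right)} = f^{2}$
$\frac{-22 - 22}{\frac{-6 + 1}{-6 - 9} - 5} P{\left(-4 \right)} \left(-42\right) = \frac{-22 - 22}{\frac{-6 + 1}{-6 - 9} - 5} \left(-4\right)^{2} \left(-42\right) = - \frac{44}{- \frac{5}{-15} - 5} \cdot 16 \left(-42\right) = - \frac{44}{\left(-5\right) \left(- \frac{1}{15}\right) - 5} \cdot 16 \left(-42\right) = - \frac{44}{\frac{1}{3} - 5} \cdot 16 \left(-42\right) = - \frac{44}{- \frac{14}{3}} \cdot 16 \left(-42\right) = \left(-44\right) \left(- \frac{3}{14}\right) 16 \left(-42\right) = \frac{66}{7} \cdot 16 \left(-42\right) = \frac{1056}{7} \left(-42\right) = -6336$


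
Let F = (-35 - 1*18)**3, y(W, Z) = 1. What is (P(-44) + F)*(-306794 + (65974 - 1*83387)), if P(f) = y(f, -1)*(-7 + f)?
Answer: 48283500096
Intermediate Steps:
P(f) = -7 + f (P(f) = 1*(-7 + f) = -7 + f)
F = -148877 (F = (-35 - 18)**3 = (-53)**3 = -148877)
(P(-44) + F)*(-306794 + (65974 - 1*83387)) = ((-7 - 44) - 148877)*(-306794 + (65974 - 1*83387)) = (-51 - 148877)*(-306794 + (65974 - 83387)) = -148928*(-306794 - 17413) = -148928*(-324207) = 48283500096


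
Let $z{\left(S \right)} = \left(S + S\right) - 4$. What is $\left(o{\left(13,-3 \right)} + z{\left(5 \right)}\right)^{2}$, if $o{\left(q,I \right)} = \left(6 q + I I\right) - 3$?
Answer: $8100$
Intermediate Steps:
$o{\left(q,I \right)} = -3 + I^{2} + 6 q$ ($o{\left(q,I \right)} = \left(6 q + I^{2}\right) - 3 = \left(I^{2} + 6 q\right) - 3 = -3 + I^{2} + 6 q$)
$z{\left(S \right)} = -4 + 2 S$ ($z{\left(S \right)} = 2 S - 4 = -4 + 2 S$)
$\left(o{\left(13,-3 \right)} + z{\left(5 \right)}\right)^{2} = \left(\left(-3 + \left(-3\right)^{2} + 6 \cdot 13\right) + \left(-4 + 2 \cdot 5\right)\right)^{2} = \left(\left(-3 + 9 + 78\right) + \left(-4 + 10\right)\right)^{2} = \left(84 + 6\right)^{2} = 90^{2} = 8100$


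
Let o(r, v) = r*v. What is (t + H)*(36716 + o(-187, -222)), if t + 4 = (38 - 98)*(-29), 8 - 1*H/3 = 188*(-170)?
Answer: 7638377200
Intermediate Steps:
H = 95904 (H = 24 - 564*(-170) = 24 - 3*(-31960) = 24 + 95880 = 95904)
t = 1736 (t = -4 + (38 - 98)*(-29) = -4 - 60*(-29) = -4 + 1740 = 1736)
(t + H)*(36716 + o(-187, -222)) = (1736 + 95904)*(36716 - 187*(-222)) = 97640*(36716 + 41514) = 97640*78230 = 7638377200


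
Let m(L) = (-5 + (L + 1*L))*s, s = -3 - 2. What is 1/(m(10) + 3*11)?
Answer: -1/42 ≈ -0.023810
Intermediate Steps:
s = -5
m(L) = 25 - 10*L (m(L) = (-5 + (L + 1*L))*(-5) = (-5 + (L + L))*(-5) = (-5 + 2*L)*(-5) = 25 - 10*L)
1/(m(10) + 3*11) = 1/((25 - 10*10) + 3*11) = 1/((25 - 100) + 33) = 1/(-75 + 33) = 1/(-42) = -1/42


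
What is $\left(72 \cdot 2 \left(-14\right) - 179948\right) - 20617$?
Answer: $-202581$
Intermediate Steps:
$\left(72 \cdot 2 \left(-14\right) - 179948\right) - 20617 = \left(72 \left(-28\right) - 179948\right) - 20617 = \left(-2016 - 179948\right) - 20617 = -181964 - 20617 = -202581$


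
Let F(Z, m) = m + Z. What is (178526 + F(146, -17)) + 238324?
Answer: 416979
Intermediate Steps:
F(Z, m) = Z + m
(178526 + F(146, -17)) + 238324 = (178526 + (146 - 17)) + 238324 = (178526 + 129) + 238324 = 178655 + 238324 = 416979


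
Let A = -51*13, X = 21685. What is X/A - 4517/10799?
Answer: -237171086/7159737 ≈ -33.126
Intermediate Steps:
A = -663
X/A - 4517/10799 = 21685/(-663) - 4517/10799 = 21685*(-1/663) - 4517*1/10799 = -21685/663 - 4517/10799 = -237171086/7159737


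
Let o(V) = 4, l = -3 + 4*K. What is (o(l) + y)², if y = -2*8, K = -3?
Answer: 144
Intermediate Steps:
l = -15 (l = -3 + 4*(-3) = -3 - 12 = -15)
y = -16
(o(l) + y)² = (4 - 16)² = (-12)² = 144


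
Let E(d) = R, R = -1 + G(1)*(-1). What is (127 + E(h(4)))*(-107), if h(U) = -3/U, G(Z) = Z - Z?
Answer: -13482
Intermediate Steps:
G(Z) = 0
R = -1 (R = -1 + 0*(-1) = -1 + 0 = -1)
E(d) = -1
(127 + E(h(4)))*(-107) = (127 - 1)*(-107) = 126*(-107) = -13482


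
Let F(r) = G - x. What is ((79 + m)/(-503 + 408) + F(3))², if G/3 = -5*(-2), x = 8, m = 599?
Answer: 1993744/9025 ≈ 220.91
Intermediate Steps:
G = 30 (G = 3*(-5*(-2)) = 3*10 = 30)
F(r) = 22 (F(r) = 30 - 1*8 = 30 - 8 = 22)
((79 + m)/(-503 + 408) + F(3))² = ((79 + 599)/(-503 + 408) + 22)² = (678/(-95) + 22)² = (678*(-1/95) + 22)² = (-678/95 + 22)² = (1412/95)² = 1993744/9025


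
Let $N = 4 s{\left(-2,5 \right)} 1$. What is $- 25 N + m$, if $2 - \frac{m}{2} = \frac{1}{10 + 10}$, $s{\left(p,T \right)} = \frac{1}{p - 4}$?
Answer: $\frac{617}{30} \approx 20.567$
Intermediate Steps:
$s{\left(p,T \right)} = \frac{1}{-4 + p}$
$m = \frac{39}{10}$ ($m = 4 - \frac{2}{10 + 10} = 4 - \frac{2}{20} = 4 - \frac{1}{10} = \frac{39}{10} \approx 3.9$)
$N = - \frac{2}{3}$ ($N = \frac{4}{-4 - 2} \cdot 1 = \frac{4}{-6} \cdot 1 = 4 \left(- \frac{1}{6}\right) 1 = \left(- \frac{2}{3}\right) 1 = - \frac{2}{3} \approx -0.66667$)
$- 25 N + m = \left(-25\right) \left(- \frac{2}{3}\right) + \frac{39}{10} = \frac{50}{3} + \frac{39}{10} = \frac{617}{30}$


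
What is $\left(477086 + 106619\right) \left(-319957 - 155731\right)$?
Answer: $-277661464040$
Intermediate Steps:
$\left(477086 + 106619\right) \left(-319957 - 155731\right) = 583705 \left(-475688\right) = -277661464040$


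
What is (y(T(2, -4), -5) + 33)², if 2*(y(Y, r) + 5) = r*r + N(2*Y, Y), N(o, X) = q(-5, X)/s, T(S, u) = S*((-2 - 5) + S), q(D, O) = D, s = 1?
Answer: 1444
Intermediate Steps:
T(S, u) = S*(-7 + S)
N(o, X) = -5 (N(o, X) = -5/1 = -5*1 = -5)
y(Y, r) = -15/2 + r²/2 (y(Y, r) = -5 + (r*r - 5)/2 = -5 + (r² - 5)/2 = -5 + (-5 + r²)/2 = -5 + (-5/2 + r²/2) = -15/2 + r²/2)
(y(T(2, -4), -5) + 33)² = ((-15/2 + (½)*(-5)²) + 33)² = ((-15/2 + (½)*25) + 33)² = ((-15/2 + 25/2) + 33)² = (5 + 33)² = 38² = 1444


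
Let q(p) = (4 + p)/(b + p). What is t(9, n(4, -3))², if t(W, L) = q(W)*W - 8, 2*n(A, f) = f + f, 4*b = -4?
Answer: 2809/64 ≈ 43.891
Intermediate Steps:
b = -1 (b = (¼)*(-4) = -1)
q(p) = (4 + p)/(-1 + p)
n(A, f) = f (n(A, f) = (f + f)/2 = (2*f)/2 = f)
t(W, L) = -8 + W*(4 + W)/(-1 + W) (t(W, L) = ((4 + W)/(-1 + W))*W - 8 = W*(4 + W)/(-1 + W) - 8 = -8 + W*(4 + W)/(-1 + W))
t(9, n(4, -3))² = ((8 + 9² - 4*9)/(-1 + 9))² = ((8 + 81 - 36)/8)² = ((⅛)*53)² = (53/8)² = 2809/64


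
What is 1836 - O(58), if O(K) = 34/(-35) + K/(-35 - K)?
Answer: 5981372/3255 ≈ 1837.6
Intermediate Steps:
O(K) = -34/35 + K/(-35 - K) (O(K) = 34*(-1/35) + K/(-35 - K) = -34/35 + K/(-35 - K))
1836 - O(58) = 1836 - (-1190 - 69*58)/(35*(35 + 58)) = 1836 - (-1190 - 4002)/(35*93) = 1836 - (-5192)/(35*93) = 1836 - 1*(-5192/3255) = 1836 + 5192/3255 = 5981372/3255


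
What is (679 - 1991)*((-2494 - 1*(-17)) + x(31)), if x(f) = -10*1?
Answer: 3262944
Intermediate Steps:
x(f) = -10
(679 - 1991)*((-2494 - 1*(-17)) + x(31)) = (679 - 1991)*((-2494 - 1*(-17)) - 10) = -1312*((-2494 + 17) - 10) = -1312*(-2477 - 10) = -1312*(-2487) = 3262944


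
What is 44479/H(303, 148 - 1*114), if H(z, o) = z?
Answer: 44479/303 ≈ 146.80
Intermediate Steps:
44479/H(303, 148 - 1*114) = 44479/303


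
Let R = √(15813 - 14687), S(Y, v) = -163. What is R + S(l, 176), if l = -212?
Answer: -163 + √1126 ≈ -129.44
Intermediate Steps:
R = √1126 ≈ 33.556
R + S(l, 176) = √1126 - 163 = -163 + √1126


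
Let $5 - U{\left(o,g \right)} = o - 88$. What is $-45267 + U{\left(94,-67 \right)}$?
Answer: $-45268$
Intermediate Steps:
$U{\left(o,g \right)} = 93 - o$ ($U{\left(o,g \right)} = 5 - \left(o - 88\right) = 5 - \left(-88 + o\right) = 93 - o$)
$-45267 + U{\left(94,-67 \right)} = -45267 + \left(93 - 94\right) = -45267 - 1 = -45268$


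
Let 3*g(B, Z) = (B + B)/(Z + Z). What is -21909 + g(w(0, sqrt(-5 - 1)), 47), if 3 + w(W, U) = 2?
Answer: -3089170/141 ≈ -21909.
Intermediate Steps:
w(W, U) = -1 (w(W, U) = -3 + 2 = -1)
g(B, Z) = B/(3*Z) (g(B, Z) = ((B + B)/(Z + Z))/3 = ((2*B)/((2*Z)))/3 = ((2*B)*(1/(2*Z)))/3 = (B/Z)/3 = B/(3*Z))
-21909 + g(w(0, sqrt(-5 - 1)), 47) = -21909 + (1/3)*(-1)/47 = -21909 + (1/3)*(-1)*(1/47) = -21909 - 1/141 = -3089170/141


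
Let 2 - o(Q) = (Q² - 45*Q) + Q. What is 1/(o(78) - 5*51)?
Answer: -1/2905 ≈ -0.00034423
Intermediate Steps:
o(Q) = 2 - Q² + 44*Q (o(Q) = 2 - ((Q² - 45*Q) + Q) = 2 - (Q² - 44*Q) = 2 + (-Q² + 44*Q) = 2 - Q² + 44*Q)
1/(o(78) - 5*51) = 1/((2 - 1*78² + 44*78) - 5*51) = 1/((2 - 1*6084 + 3432) - 255) = 1/((2 - 6084 + 3432) - 255) = 1/(-2650 - 255) = 1/(-2905) = -1/2905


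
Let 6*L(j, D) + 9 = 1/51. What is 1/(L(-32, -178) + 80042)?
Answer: 153/12246197 ≈ 1.2494e-5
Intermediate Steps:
L(j, D) = -229/153 (L(j, D) = -3/2 + (⅙)/51 = -3/2 + (⅙)*(1/51) = -3/2 + 1/306 = -229/153)
1/(L(-32, -178) + 80042) = 1/(-229/153 + 80042) = 1/(12246197/153) = 153/12246197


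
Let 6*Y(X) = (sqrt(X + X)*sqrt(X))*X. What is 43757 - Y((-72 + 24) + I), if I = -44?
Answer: 43757 - 4232*sqrt(2)/3 ≈ 41762.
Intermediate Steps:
Y(X) = sqrt(2)*X**2/6 (Y(X) = ((sqrt(X + X)*sqrt(X))*X)/6 = ((sqrt(2*X)*sqrt(X))*X)/6 = (((sqrt(2)*sqrt(X))*sqrt(X))*X)/6 = ((X*sqrt(2))*X)/6 = (sqrt(2)*X**2)/6 = sqrt(2)*X**2/6)
43757 - Y((-72 + 24) + I) = 43757 - sqrt(2)*((-72 + 24) - 44)**2/6 = 43757 - sqrt(2)*(-48 - 44)**2/6 = 43757 - sqrt(2)*(-92)**2/6 = 43757 - sqrt(2)*8464/6 = 43757 - 4232*sqrt(2)/3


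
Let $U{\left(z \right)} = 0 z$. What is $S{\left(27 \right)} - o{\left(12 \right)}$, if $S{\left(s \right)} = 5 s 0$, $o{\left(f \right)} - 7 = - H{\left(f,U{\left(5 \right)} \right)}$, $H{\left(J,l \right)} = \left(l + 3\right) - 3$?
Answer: $-7$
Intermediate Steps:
$U{\left(z \right)} = 0$
$H{\left(J,l \right)} = l$ ($H{\left(J,l \right)} = \left(3 + l\right) - 3 = l$)
$o{\left(f \right)} = 7$ ($o{\left(f \right)} = 7 - 0 = 7 + 0 = 7$)
$S{\left(s \right)} = 0$
$S{\left(27 \right)} - o{\left(12 \right)} = 0 - 7 = -7$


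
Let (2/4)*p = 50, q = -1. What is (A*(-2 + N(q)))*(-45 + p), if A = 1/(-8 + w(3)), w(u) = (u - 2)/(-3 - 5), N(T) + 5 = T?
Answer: 704/13 ≈ 54.154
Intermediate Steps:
N(T) = -5 + T
w(u) = 1/4 - u/8 (w(u) = (-2 + u)/(-8) = (-2 + u)*(-1/8) = 1/4 - u/8)
p = 100 (p = 2*50 = 100)
A = -8/65 (A = 1/(-8 + (1/4 - 1/8*3)) = 1/(-8 + (1/4 - 3/8)) = 1/(-8 - 1/8) = 1/(-65/8) = -8/65 ≈ -0.12308)
(A*(-2 + N(q)))*(-45 + p) = (-8*(-2 + (-5 - 1))/65)*(-45 + 100) = -8*(-2 - 6)/65*55 = -8/65*(-8)*55 = (64/65)*55 = 704/13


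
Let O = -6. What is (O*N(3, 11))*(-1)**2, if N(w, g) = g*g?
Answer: -726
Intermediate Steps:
N(w, g) = g**2
(O*N(3, 11))*(-1)**2 = -6*11**2*(-1)**2 = -6*121*1 = -726*1 = -726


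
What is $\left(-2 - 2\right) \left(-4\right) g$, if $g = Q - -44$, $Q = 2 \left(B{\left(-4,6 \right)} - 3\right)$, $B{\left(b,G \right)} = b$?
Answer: $480$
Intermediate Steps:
$Q = -14$ ($Q = 2 \left(-4 - 3\right) = 2 \left(-7\right) = -14$)
$g = 30$ ($g = -14 - -44 = -14 + 44 = 30$)
$\left(-2 - 2\right) \left(-4\right) g = \left(-2 - 2\right) \left(-4\right) 30 = \left(-4\right) \left(-4\right) 30 = 16 \cdot 30 = 480$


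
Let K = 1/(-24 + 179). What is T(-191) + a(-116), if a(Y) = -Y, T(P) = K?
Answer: 17981/155 ≈ 116.01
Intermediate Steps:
K = 1/155 ≈ 0.0064516
T(P) = 1/155
T(-191) + a(-116) = 1/155 - 1*(-116) = 1/155 + 116 = 17981/155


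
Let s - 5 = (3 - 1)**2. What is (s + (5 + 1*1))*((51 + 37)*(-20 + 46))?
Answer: 34320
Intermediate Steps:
s = 9 (s = 5 + (3 - 1)**2 = 5 + 2**2 = 5 + 4 = 9)
(s + (5 + 1*1))*((51 + 37)*(-20 + 46)) = (9 + (5 + 1*1))*((51 + 37)*(-20 + 46)) = (9 + (5 + 1))*(88*26) = (9 + 6)*2288 = 15*2288 = 34320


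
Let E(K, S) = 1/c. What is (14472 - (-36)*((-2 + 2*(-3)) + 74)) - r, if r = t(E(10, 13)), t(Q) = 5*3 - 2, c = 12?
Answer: 16835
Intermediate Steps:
E(K, S) = 1/12
t(Q) = 13 (t(Q) = 15 - 2 = 13)
r = 13
(14472 - (-36)*((-2 + 2*(-3)) + 74)) - r = (14472 - (-36)*((-2 + 2*(-3)) + 74)) - 1*13 = (14472 - (-36)*((-2 - 6) + 74)) - 13 = (14472 - (-36)*(-8 + 74)) - 13 = (14472 - (-36)*66) - 13 = (14472 - 1*(-2376)) - 13 = (14472 + 2376) - 13 = 16848 - 13 = 16835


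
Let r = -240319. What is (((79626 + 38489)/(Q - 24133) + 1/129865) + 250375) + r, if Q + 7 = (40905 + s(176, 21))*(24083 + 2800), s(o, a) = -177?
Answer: 1429810987877860119/142184861917660 ≈ 10056.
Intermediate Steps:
Q = 1094890817 (Q = -7 + (40905 - 177)*(24083 + 2800) = -7 + 40728*26883 = -7 + 1094890824 = 1094890817)
(((79626 + 38489)/(Q - 24133) + 1/129865) + 250375) + r = (((79626 + 38489)/(1094890817 - 24133) + 1/129865) + 250375) - 240319 = ((118115/1094866684 + 1/129865) + 250375) - 240319 = (16433871159/142184861917660 + 250375) - 240319 = 35599534819067993659/142184861917660 - 240319 = 1429810987877860119/142184861917660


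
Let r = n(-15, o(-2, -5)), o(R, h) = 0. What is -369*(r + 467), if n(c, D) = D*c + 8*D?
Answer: -172323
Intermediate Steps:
n(c, D) = 8*D + D*c
r = 0 (r = 0*(8 - 15) = 0*(-7) = 0)
-369*(r + 467) = -369*(0 + 467) = -369*467 = -172323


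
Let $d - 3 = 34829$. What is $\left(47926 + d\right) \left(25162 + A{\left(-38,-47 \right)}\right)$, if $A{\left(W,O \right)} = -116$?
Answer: $2072756868$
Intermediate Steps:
$d = 34832$ ($d = 3 + 34829 = 34832$)
$\left(47926 + d\right) \left(25162 + A{\left(-38,-47 \right)}\right) = \left(47926 + 34832\right) \left(25162 - 116\right) = 82758 \cdot 25046 = 2072756868$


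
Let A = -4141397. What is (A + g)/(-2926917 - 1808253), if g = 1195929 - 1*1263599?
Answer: 4209067/4735170 ≈ 0.88890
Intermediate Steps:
g = -67670 (g = 1195929 - 1263599 = -67670)
(A + g)/(-2926917 - 1808253) = (-4141397 - 67670)/(-2926917 - 1808253) = -4209067/(-4735170) = -4209067*(-1/4735170) = 4209067/4735170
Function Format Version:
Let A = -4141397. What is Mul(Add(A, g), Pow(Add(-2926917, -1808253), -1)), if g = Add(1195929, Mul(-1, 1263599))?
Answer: Rational(4209067, 4735170) ≈ 0.88890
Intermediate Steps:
g = -67670 (g = Add(1195929, -1263599) = -67670)
Mul(Add(A, g), Pow(Add(-2926917, -1808253), -1)) = Mul(Add(-4141397, -67670), Pow(Add(-2926917, -1808253), -1)) = Mul(-4209067, Pow(-4735170, -1)) = Mul(-4209067, Rational(-1, 4735170)) = Rational(4209067, 4735170)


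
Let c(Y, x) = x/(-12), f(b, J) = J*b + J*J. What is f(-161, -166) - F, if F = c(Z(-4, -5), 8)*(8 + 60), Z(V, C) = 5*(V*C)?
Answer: 162982/3 ≈ 54327.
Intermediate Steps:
Z(V, C) = 5*C*V (Z(V, C) = 5*(C*V) = 5*C*V)
f(b, J) = J² + J*b (f(b, J) = J*b + J² = J² + J*b)
c(Y, x) = -x/12 (c(Y, x) = x*(-1/12) = -x/12)
F = -136/3 (F = (-1/12*8)*(8 + 60) = -⅔*68 = -136/3 ≈ -45.333)
f(-161, -166) - F = -166*(-166 - 161) - 1*(-136/3) = -166*(-327) + 136/3 = 54282 + 136/3 = 162982/3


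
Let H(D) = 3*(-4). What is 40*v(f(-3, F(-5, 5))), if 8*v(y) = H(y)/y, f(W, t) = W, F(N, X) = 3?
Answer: 20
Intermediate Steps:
H(D) = -12
v(y) = -3/(2*y) (v(y) = (-12/y)/8 = -3/(2*y))
40*v(f(-3, F(-5, 5))) = 40*(-3/2/(-3)) = 40*(-3/2*(-⅓)) = 40*(½) = 20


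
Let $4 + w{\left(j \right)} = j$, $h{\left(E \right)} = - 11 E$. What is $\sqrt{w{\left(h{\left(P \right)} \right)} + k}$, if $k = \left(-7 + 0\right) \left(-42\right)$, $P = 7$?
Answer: $\sqrt{213} \approx 14.595$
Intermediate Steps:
$k = 294$ ($k = \left(-7\right) \left(-42\right) = 294$)
$w{\left(j \right)} = -4 + j$
$\sqrt{w{\left(h{\left(P \right)} \right)} + k} = \sqrt{\left(-4 - 77\right) + 294} = \sqrt{-81 + 294} = \sqrt{213}$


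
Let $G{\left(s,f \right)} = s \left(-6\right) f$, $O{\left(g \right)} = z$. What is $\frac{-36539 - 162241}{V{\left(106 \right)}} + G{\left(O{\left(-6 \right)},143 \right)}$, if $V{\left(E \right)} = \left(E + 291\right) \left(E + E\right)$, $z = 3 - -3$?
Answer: $- \frac{108368763}{21041} \approx -5150.4$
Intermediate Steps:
$z = 6$ ($z = 3 + 3 = 6$)
$O{\left(g \right)} = 6$
$G{\left(s,f \right)} = - 6 f s$ ($G{\left(s,f \right)} = - 6 s f = - 6 f s$)
$V{\left(E \right)} = 2 E \left(291 + E\right)$ ($V{\left(E \right)} = \left(291 + E\right) 2 E = 2 E \left(291 + E\right)$)
$\frac{-36539 - 162241}{V{\left(106 \right)}} + G{\left(O{\left(-6 \right)},143 \right)} = \frac{-36539 - 162241}{2 \cdot 106 \left(291 + 106\right)} - 858 \cdot 6 = - \frac{198780}{2 \cdot 106 \cdot 397} - 5148 = - \frac{198780}{84164} - 5148 = \left(-198780\right) \frac{1}{84164} - 5148 = - \frac{49695}{21041} - 5148 = - \frac{108368763}{21041}$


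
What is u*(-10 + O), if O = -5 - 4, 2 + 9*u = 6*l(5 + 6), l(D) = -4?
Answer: 494/9 ≈ 54.889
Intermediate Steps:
u = -26/9 (u = -2/9 + (6*(-4))/9 = -2/9 + (⅑)*(-24) = -2/9 - 8/3 = -26/9 ≈ -2.8889)
O = -9
u*(-10 + O) = -26*(-10 - 9)/9 = -26/9*(-19) = 494/9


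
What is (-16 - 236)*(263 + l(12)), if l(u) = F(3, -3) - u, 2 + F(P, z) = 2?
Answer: -63252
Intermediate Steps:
F(P, z) = 0 (F(P, z) = -2 + 2 = 0)
l(u) = -u (l(u) = 0 - u = -u)
(-16 - 236)*(263 + l(12)) = (-16 - 236)*(263 - 1*12) = -252*(263 - 12) = -252*251 = -63252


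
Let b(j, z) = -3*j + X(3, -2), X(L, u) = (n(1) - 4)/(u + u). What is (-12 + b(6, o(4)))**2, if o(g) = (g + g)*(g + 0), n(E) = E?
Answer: 13689/16 ≈ 855.56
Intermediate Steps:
X(L, u) = -3/(2*u) (X(L, u) = (1 - 4)/(u + u) = -3*1/(2*u) = -3/(2*u))
o(g) = 2*g**2 (o(g) = (2*g)*g = 2*g**2)
b(j, z) = 3/4 - 3*j (b(j, z) = -3*j - 3/2/(-2) = -3*j - 3/2*(-1/2) = -3*j + 3/4 = 3/4 - 3*j)
(-12 + b(6, o(4)))**2 = (-12 + (3/4 - 3*6))**2 = (-12 + (3/4 - 18))**2 = (-12 - 69/4)**2 = (-117/4)**2 = 13689/16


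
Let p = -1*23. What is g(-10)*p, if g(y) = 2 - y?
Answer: -276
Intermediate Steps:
p = -23
g(-10)*p = (2 - 1*(-10))*(-23) = (2 + 10)*(-23) = 12*(-23) = -276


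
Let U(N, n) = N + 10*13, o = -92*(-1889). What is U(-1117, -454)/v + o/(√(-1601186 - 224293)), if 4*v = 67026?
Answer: -658/11171 - 173788*I*√202831/608493 ≈ -0.058903 - 128.63*I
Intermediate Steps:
v = 33513/2 (v = (¼)*67026 = 33513/2 ≈ 16757.)
o = 173788
U(N, n) = 130 + N (U(N, n) = N + 130 = 130 + N)
U(-1117, -454)/v + o/(√(-1601186 - 224293)) = (130 - 1117)/(33513/2) + 173788/(√(-1601186 - 224293)) = -987*2/33513 + 173788/(√(-1825479)) = -658/11171 + 173788/((3*I*√202831)) = -658/11171 + 173788*(-I*√202831/608493) = -658/11171 - 173788*I*√202831/608493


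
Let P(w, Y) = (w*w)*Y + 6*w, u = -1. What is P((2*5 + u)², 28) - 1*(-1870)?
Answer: 186064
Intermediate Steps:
P(w, Y) = 6*w + Y*w² (P(w, Y) = w²*Y + 6*w = Y*w² + 6*w = 6*w + Y*w²)
P((2*5 + u)², 28) - 1*(-1870) = (2*5 - 1)²*(6 + 28*(2*5 - 1)²) - 1*(-1870) = (10 - 1)²*(6 + 28*(10 - 1)²) + 1870 = 9²*(6 + 28*9²) + 1870 = 81*(6 + 28*81) + 1870 = 81*(6 + 2268) + 1870 = 81*2274 + 1870 = 184194 + 1870 = 186064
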